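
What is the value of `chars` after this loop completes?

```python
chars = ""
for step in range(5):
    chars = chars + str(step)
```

Concatenate digits 0 to 4
`chars` takes the values: "" → "0" → "01" → "012" → "0123" → "01234"

Answer: "01234"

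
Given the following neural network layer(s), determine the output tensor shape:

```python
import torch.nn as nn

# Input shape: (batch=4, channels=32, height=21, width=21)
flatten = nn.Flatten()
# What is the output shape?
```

Input: (4, 32, 21, 21) -> Output: (4, 14112)

Answer: (4, 14112)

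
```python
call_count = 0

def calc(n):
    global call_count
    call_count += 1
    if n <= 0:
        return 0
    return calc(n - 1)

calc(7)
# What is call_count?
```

Linear recursion stepping by 1: 8 calls from n=7 down to ≤0.

Answer: 8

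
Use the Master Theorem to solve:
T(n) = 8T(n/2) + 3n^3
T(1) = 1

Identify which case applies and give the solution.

a=8, b=2, f(n)=3n^3. log_2(8) = 3. Since c=3 = 3, Case 2 applies: T(n) = Θ(n^log_b(a) · log n) = O(n^3 log n).

Answer: O(n^3 log n) - Case 2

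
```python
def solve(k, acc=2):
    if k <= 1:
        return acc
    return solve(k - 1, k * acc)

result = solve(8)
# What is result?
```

Accumulator trace (n, acc): (8, 2) -> (7, 16) -> (6, 112) -> (5, 672) -> (4, 3360) -> (3, 13440) -> (2, 40320) -> (1, 80640) -> return 80640

Answer: 80640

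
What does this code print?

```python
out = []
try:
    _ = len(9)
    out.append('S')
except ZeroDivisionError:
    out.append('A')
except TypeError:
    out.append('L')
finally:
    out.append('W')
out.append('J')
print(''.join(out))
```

Execution trace: 'L' (except TypeError) → 'W' (finally) → 'J' (after the try/except). Output: LWJ

Answer: LWJ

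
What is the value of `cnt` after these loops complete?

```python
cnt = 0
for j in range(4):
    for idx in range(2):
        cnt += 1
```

4 * 2 = 8
`cnt` takes the values: 0 → 1 → 2 → 3 → 4 → 5 → 6 → 7 → 8

Answer: 8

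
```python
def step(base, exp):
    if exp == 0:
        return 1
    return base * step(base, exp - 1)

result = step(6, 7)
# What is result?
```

step(6, 7) = 6 * 6 * 6 * 6 * 6 * 6 * 6 = 279936

Answer: 279936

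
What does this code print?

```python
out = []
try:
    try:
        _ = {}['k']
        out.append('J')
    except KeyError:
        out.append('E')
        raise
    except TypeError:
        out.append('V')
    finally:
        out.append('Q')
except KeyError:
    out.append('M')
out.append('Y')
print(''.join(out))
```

Execution trace: 'E' (inner except KeyError) → 'Q' (inner finally) → 'M' (outer except KeyError) → 'Y' (after the try/except). Output: EQMY

Answer: EQMY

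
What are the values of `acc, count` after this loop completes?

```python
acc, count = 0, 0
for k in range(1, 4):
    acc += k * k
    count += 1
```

Sum of squares and count
`acc, count` takes the values: (0, 0) → (1, 0) → (1, 1) → (5, 1) → (5, 2) → (14, 2) → (14, 3)

Answer: 14, 3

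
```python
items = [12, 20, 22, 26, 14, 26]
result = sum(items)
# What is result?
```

Trace:
`items = [12, 20, 22, 26, 14, 26]` → items = [12, 20, 22, 26, 14, 26]
`result = sum(items)` → result = 120
So result = 120

Answer: 120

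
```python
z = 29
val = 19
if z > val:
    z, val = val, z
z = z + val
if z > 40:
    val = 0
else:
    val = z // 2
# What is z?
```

Trace:
`z = 29` → z = 29
`val = 19` → val = 19
`if z > val: ...` → z > val is True → z = 19; val = 29
`z = z + val` → z = 48
`if z > 40: ...` → z > 40 is True → val = 0
So z = 48

Answer: 48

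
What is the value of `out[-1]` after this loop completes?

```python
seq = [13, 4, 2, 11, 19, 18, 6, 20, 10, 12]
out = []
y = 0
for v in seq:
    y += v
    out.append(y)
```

Cumulative sum ends at 115
`out` takes the values: [] → [13] → [13, 17] → [13, 17, 19] → [13, 17, 19, 30] → [13, 17, 19, 30, 49] → [13, 17, 19, 30, 49, 67] → [13, 17, 19, 30, 49, 67, 73] → [13, 17, 19, 30, 49, 67, 73, 93] → [13, 17, 19, 30, 49, 67, 73, 93, 103] → [13, 17, 19, 30, 49, 67, 73, 93, 103, 115]
So `out[-1]` = 115

Answer: 115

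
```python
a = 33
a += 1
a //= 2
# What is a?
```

Trace:
`a = 33` → a = 33
`a += 1` → a = 34
`a //= 2` → a = 17
So a = 17

Answer: 17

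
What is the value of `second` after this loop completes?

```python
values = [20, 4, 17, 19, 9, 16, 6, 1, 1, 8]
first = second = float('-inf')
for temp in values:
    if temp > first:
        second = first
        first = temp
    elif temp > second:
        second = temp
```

Second largest (with repeats) in [20, 4, 17, 19, 9, 16, 6, 1, 1, 8]
`second` takes the values: -inf → 4 → 17 → 19

Answer: 19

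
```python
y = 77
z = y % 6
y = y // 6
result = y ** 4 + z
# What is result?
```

Trace:
`y = 77` → y = 77
`z = y % 6` → z = 5
`y = y // 6` → y = 12
`result = y ** 4 + z` → result = 20741
So result = 20741

Answer: 20741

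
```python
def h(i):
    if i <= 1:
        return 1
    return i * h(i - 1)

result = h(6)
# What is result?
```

h(6) = 6 * 5 * 4 * 3 * 2 * 1 = 720

Answer: 720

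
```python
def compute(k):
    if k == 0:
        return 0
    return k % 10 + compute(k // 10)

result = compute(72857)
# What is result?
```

Sum of digits of 72857: 7 + 5 + 8 + 2 + 7 = 29

Answer: 29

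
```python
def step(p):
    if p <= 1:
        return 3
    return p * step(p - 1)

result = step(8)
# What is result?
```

step(8) = 8 * 7 * 6 * 5 * 4 * 3 * 2 * 3 = 120960

Answer: 120960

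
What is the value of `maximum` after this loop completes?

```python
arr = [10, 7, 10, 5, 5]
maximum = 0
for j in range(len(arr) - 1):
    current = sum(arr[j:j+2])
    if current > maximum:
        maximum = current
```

Max sum of 2-element window in [10, 7, 10, 5, 5]
`maximum` takes the values: 0 → 17

Answer: 17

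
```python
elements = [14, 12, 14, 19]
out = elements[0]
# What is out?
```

Trace:
`elements = [14, 12, 14, 19]` → elements = [14, 12, 14, 19]
`out = elements[0]` → out = 14
So out = 14

Answer: 14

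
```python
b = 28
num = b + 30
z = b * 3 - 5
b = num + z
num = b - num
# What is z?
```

Trace:
`b = 28` → b = 28
`num = b + 30` → num = 58
`z = b * 3 - 5` → z = 79
`b = num + z` → b = 137
`num = b - num` → num = 79
So z = 79

Answer: 79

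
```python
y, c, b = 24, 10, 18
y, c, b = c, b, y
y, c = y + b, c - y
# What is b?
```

Trace:
`y, c, b = 24, 10, 18` → y = 24; c = 10; b = 18
`y, c, b = c, b, y` → y = 10; c = 18; b = 24
`y, c = y + b, c - y` → y = 34; c = 8
So b = 24

Answer: 24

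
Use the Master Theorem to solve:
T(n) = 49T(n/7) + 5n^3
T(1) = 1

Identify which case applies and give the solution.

a=49, b=7, f(n)=5n^3. log_7(49) = 2. Since c=3 > 2 and the regularity condition holds (49(n/7)^3 = (49/7^3)n^3 with 49/7^3 < 1), Case 3 applies: T(n) = Θ(f(n)) = O(n^3).

Answer: O(n^3) - Case 3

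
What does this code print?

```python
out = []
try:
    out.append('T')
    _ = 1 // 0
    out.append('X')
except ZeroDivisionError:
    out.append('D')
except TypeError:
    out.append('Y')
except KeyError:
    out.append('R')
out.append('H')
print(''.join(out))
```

Execution trace: 'T' (try body) → 'D' (except ZeroDivisionError) → 'H' (after the try/except). Output: TDH

Answer: TDH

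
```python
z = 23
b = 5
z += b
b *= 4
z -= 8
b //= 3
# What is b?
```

Trace:
`z = 23` → z = 23
`b = 5` → b = 5
`z += b` → z = 28
`b *= 4` → b = 20
`z -= 8` → z = 20
`b //= 3` → b = 6
So b = 6

Answer: 6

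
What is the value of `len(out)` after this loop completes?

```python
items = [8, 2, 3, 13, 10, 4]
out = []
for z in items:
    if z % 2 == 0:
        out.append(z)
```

Count even numbers in [8, 2, 3, 13, 10, 4]
`out` takes the values: [] → [8] → [8, 2] → [8, 2, 10] → [8, 2, 10, 4]
So `len(out)` = 4

Answer: 4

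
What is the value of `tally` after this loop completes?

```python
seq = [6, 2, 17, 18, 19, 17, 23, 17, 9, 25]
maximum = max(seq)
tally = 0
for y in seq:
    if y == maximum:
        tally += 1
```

Count of max value 25 in [6, 2, 17, 18, 19, 17, 23, 17, 9, 25]
`tally` takes the values: 0 → 1

Answer: 1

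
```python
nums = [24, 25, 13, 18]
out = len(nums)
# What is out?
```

Trace:
`nums = [24, 25, 13, 18]` → nums = [24, 25, 13, 18]
`out = len(nums)` → out = 4
So out = 4

Answer: 4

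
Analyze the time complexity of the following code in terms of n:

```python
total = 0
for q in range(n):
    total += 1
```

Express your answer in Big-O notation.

Each loop level contributes: n. Multiplying the contributions gives O(n).

Answer: O(n)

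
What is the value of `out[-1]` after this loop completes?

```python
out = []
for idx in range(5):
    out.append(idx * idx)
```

Last element of squares 0 to 4
`out` takes the values: [] → [0] → [0, 1] → [0, 1, 4] → [0, 1, 4, 9] → [0, 1, 4, 9, 16]
So `out[-1]` = 16

Answer: 16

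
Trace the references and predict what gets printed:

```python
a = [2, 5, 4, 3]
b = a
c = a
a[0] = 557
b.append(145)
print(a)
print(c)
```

Key concept: multiple aliases.
Step by step:
`a = [2, 5, 4, 3]` → a = [2, 5, 4, 3]
`b = a` → b = [2, 5, 4, 3] (same object as a)
`c = a` → c = [2, 5, 4, 3] (same object as a, b)
`a[0] = 557` → a = [557, 5, 4, 3] (same object as b, c); b = [557, 5, 4, 3] (same object as a, c); c = [557, 5, 4, 3] (same object as a, b)
`b.append(145)` → a = [557, 5, 4, 3, 145] (same object as b, c); b = [557, 5, 4, 3, 145] (same object as a, c); c = [557, 5, 4, 3, 145] (same object as a, b)
`print(a)` → prints [557, 5, 4, 3, 145]
`print(c)` → prints [557, 5, 4, 3, 145]

Answer:
[557, 5, 4, 3, 145]
[557, 5, 4, 3, 145]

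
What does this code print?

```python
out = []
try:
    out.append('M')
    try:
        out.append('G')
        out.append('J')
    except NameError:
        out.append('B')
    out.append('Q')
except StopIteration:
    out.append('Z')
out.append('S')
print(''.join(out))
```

Execution trace: 'M' (try body) → 'G' (inner try body) → 'J' (inner try body, no exception) → 'Q' (try body, no exception) → 'S' (after the try/except). Output: MGJQS

Answer: MGJQS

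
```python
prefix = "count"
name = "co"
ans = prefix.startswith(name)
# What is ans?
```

Trace:
`prefix = "count"` → prefix = 'count'
`name = "co"` → name = 'co'
`ans = prefix.startswith(name)` → ans = True
So ans = True

Answer: True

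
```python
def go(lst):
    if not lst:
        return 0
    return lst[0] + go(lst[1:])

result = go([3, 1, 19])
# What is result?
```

3 + 1 + 19 + 0 = 23

Answer: 23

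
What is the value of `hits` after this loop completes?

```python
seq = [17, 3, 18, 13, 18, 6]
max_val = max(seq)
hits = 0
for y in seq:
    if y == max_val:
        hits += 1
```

Count of max value 18 in [17, 3, 18, 13, 18, 6]
`hits` takes the values: 0 → 1 → 2

Answer: 2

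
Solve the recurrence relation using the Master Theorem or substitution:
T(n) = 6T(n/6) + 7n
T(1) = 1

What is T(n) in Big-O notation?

By Master Theorem: a=6, b=6, f(n)=7n. Since log_6(6) = 1 and f(n) = Θ(n^1), Case 2 applies. T(n) = O(n log n).

Answer: O(n log n)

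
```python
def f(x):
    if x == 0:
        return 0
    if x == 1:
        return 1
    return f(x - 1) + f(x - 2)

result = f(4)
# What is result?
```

Build up from base cases: f(0)=0, f(1)=1, f(2)=1, f(3)=2, f(4)=3

Answer: 3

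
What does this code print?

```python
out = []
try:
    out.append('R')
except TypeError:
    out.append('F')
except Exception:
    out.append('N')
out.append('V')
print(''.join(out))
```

Execution trace: 'R' (try body, no exception) → 'V' (after the try/except). Output: RV

Answer: RV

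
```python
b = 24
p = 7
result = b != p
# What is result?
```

Trace:
`b = 24` → b = 24
`p = 7` → p = 7
`result = b != p` → result = True
So result = True

Answer: True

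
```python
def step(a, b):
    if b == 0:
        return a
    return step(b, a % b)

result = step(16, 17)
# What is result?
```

step(16, 17) -> step(17, 16) -> step(16, 1) -> step(1, 0) -> 1

Answer: 1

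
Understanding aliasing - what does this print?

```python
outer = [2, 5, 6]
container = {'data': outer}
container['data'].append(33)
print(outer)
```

Key concept: dict holds reference to list.
Step by step:
`outer = [2, 5, 6]` → outer = [2, 5, 6]
`container = {'data': outer}` → container = {'data': [2, 5, 6]}
`container['data'].append(33)` → outer = [2, 5, 6, 33]; container = {'data': [2, 5, 6, 33]}
`print(outer)` → prints [2, 5, 6, 33]

Answer: [2, 5, 6, 33]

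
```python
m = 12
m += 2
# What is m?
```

Trace:
`m = 12` → m = 12
`m += 2` → m = 14
So m = 14

Answer: 14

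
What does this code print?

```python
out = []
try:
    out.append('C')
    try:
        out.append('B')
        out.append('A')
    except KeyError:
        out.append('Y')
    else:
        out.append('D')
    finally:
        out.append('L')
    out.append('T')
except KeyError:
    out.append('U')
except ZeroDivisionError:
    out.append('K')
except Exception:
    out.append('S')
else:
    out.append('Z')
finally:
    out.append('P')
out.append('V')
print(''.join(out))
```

Execution trace: 'C' (try body) → 'B' (inner try body) → 'A' (inner try body, no exception) → 'D' (inner else) → 'L' (inner finally) → 'T' (try body, no exception) → 'Z' (else) → 'P' (finally) → 'V' (after the try/except). Output: CBADLTZPV

Answer: CBADLTZPV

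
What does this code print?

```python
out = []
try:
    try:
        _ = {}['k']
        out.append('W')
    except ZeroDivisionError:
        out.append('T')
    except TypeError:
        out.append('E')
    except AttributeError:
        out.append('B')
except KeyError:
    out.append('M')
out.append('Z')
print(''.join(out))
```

Execution trace: 'M' (outer except KeyError) → 'Z' (after the try/except). Output: MZ

Answer: MZ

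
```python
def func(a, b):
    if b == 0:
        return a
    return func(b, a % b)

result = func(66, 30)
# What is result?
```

func(66, 30) -> func(30, 6) -> func(6, 0) -> 6

Answer: 6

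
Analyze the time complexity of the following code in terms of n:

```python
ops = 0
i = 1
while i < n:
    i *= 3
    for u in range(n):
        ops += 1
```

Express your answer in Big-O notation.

Each loop level contributes: log n × n. Multiplying the contributions gives O(n log n).

Answer: O(n log n)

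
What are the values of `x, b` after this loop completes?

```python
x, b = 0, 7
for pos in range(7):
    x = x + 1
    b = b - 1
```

x goes 0→7, b goes 7→0
`x, b` takes the values: (0, 7) → (1, 7) → (1, 6) → (2, 6) → (2, 5) → (3, 5) → (3, 4) → (4, 4) → (4, 3) → (5, 3) → (5, 2) → (6, 2) → (6, 1) → (7, 1) → (7, 0)

Answer: 7, 0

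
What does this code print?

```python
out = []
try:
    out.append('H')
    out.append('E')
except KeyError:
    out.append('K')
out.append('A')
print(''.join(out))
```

Execution trace: 'H' (try body) → 'E' (try body, no exception) → 'A' (after the try/except). Output: HEA

Answer: HEA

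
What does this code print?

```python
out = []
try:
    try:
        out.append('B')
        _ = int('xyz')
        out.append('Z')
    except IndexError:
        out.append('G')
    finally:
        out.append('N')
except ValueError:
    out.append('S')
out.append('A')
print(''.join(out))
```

Execution trace: 'B' (inner try body) → 'N' (inner finally) → 'S' (outer except ValueError) → 'A' (after the try/except). Output: BNSA

Answer: BNSA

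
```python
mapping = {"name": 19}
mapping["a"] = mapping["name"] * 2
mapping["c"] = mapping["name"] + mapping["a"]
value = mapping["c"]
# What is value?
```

Trace:
`mapping = {"name": 19}` → mapping = {'name': 19}
`mapping["a"] = mapping["name"] * 2` → mapping = {'name': 19, 'a': 38}
`mapping["c"] = mapping["name"] + mapping["a"]` → mapping = {'name': 19, 'a': 38, 'c': 57}
`value = mapping["c"]` → value = 57
So value = 57

Answer: 57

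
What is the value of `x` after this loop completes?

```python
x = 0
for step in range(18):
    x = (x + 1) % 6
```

Increment mod 6, 18 times = 0
`x` takes the values: 0 → 1 → 2 → 3 → 4 → 5 → 0 → 1 → 2 → 3 → 4 → 5 → 0 → 1 → 2 → 3 → 4 → 5 → 0

Answer: 0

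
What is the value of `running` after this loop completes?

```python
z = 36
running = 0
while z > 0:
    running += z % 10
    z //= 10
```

Sum digits of 36
`running` takes the values: 0 → 6 → 9

Answer: 9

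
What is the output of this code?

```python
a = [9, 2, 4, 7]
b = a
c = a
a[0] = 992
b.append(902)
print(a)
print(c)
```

Key concept: multiple aliases.
Step by step:
`a = [9, 2, 4, 7]` → a = [9, 2, 4, 7]
`b = a` → b = [9, 2, 4, 7] (same object as a)
`c = a` → c = [9, 2, 4, 7] (same object as a, b)
`a[0] = 992` → a = [992, 2, 4, 7] (same object as b, c); b = [992, 2, 4, 7] (same object as a, c); c = [992, 2, 4, 7] (same object as a, b)
`b.append(902)` → a = [992, 2, 4, 7, 902] (same object as b, c); b = [992, 2, 4, 7, 902] (same object as a, c); c = [992, 2, 4, 7, 902] (same object as a, b)
`print(a)` → prints [992, 2, 4, 7, 902]
`print(c)` → prints [992, 2, 4, 7, 902]

Answer:
[992, 2, 4, 7, 902]
[992, 2, 4, 7, 902]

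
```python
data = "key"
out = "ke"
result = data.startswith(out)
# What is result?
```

Trace:
`data = "key"` → data = 'key'
`out = "ke"` → out = 'ke'
`result = data.startswith(out)` → result = True
So result = True

Answer: True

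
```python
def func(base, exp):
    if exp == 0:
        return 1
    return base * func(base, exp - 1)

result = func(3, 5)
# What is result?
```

func(3, 5) = 3 * 3 * 3 * 3 * 3 = 243

Answer: 243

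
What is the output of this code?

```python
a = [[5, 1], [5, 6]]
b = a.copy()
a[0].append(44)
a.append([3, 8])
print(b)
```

Key concept: shallow copy with nested lists.
Step by step:
`a = [[5, 1], [5, 6]]` → a = [[5, 1], [5, 6]]
`b = a.copy()` → b = [[5, 1], [5, 6]]
`a[0].append(44)` → a = [[5, 1, 44], [5, 6]]; b = [[5, 1, 44], [5, 6]]
`a.append([3, 8])` → a = [[5, 1, 44], [5, 6], [3, 8]]
`print(b)` → prints [[5, 1, 44], [5, 6]]

Answer: [[5, 1, 44], [5, 6]]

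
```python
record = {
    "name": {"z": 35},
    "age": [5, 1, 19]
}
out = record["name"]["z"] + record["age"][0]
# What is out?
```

Trace:
`record = { ...` → record = {'name': {'z': 35}, 'age': [5, 1, 19]}
`out = record["name"]["z"] + record["age"][0]` → out = 40
So out = 40

Answer: 40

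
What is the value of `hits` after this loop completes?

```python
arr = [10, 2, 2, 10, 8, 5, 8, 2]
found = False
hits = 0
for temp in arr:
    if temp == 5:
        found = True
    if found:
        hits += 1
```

Count elements after first 5 in [10, 2, 2, 10, 8, 5, 8, 2]
`hits` takes the values: 0 → 1 → 2 → 3

Answer: 3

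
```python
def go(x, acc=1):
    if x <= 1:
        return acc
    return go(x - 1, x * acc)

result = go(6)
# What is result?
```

Accumulator trace (n, acc): (6, 1) -> (5, 6) -> (4, 30) -> (3, 120) -> (2, 360) -> (1, 720) -> return 720

Answer: 720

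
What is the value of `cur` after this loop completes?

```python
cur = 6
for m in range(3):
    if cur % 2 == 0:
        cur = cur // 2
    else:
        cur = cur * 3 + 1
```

Collatz-style transformation from 6
`cur` takes the values: 6 → 3 → 10 → 5

Answer: 5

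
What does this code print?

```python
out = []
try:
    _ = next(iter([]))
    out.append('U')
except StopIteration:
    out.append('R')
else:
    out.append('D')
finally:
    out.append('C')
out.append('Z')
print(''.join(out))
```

Execution trace: 'R' (except StopIteration) → 'C' (finally) → 'Z' (after the try/except). Output: RCZ

Answer: RCZ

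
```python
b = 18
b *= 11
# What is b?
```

Trace:
`b = 18` → b = 18
`b *= 11` → b = 198
So b = 198

Answer: 198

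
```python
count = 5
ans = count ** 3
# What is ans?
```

Trace:
`count = 5` → count = 5
`ans = count ** 3` → ans = 125
So ans = 125

Answer: 125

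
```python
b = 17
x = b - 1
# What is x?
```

Trace:
`b = 17` → b = 17
`x = b - 1` → x = 16
So x = 16

Answer: 16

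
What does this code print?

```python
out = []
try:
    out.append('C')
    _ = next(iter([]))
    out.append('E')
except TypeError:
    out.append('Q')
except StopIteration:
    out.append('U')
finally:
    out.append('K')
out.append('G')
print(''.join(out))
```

Execution trace: 'C' (try body) → 'U' (except StopIteration) → 'K' (finally) → 'G' (after the try/except). Output: CUKG

Answer: CUKG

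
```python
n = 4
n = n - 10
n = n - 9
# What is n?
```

Trace:
`n = 4` → n = 4
`n = n - 10` → n = -6
`n = n - 9` → n = -15
So n = -15

Answer: -15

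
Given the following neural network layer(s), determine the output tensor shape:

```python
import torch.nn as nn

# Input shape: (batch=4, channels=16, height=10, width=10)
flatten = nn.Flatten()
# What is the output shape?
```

Input: (4, 16, 10, 10) -> Output: (4, 1600)

Answer: (4, 1600)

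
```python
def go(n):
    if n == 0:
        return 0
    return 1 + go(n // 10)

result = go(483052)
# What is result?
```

Count of digits of 483052: 6

Answer: 6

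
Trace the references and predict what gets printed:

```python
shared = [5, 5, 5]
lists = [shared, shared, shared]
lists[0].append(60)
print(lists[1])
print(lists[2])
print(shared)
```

Key concept: list of same reference.
Step by step:
`shared = [5, 5, 5]` → shared = [5, 5, 5]
`lists = [shared, shared, shared]` → lists = [[5, 5, 5], [5, 5, 5], [5, 5, 5]]
`lists[0].append(60)` → shared = [5, 5, 5, 60]; lists = [[5, 5, 5, 60], [5, 5, 5, 60], [5, 5, 5, 60]]
`print(lists[1])` → prints [5, 5, 5, 60]
`print(lists[2])` → prints [5, 5, 5, 60]
`print(shared)` → prints [5, 5, 5, 60]

Answer:
[5, 5, 5, 60]
[5, 5, 5, 60]
[5, 5, 5, 60]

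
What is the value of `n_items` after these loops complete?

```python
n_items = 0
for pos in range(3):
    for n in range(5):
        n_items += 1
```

3 * 5 = 15
`n_items` takes the values: 0 → 1 → 2 → 3 → 4 → 5 → 6 → 7 → 8 → 9 → 10 → 11 → 12 → 13 → 14 → 15

Answer: 15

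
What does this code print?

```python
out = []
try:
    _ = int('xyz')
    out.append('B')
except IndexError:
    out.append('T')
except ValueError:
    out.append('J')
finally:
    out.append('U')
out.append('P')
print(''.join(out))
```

Execution trace: 'J' (except ValueError) → 'U' (finally) → 'P' (after the try/except). Output: JUP

Answer: JUP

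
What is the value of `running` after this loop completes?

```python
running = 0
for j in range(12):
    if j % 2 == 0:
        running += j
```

Sum of even numbers 0 to 11
`running` takes the values: 0 → 2 → 6 → 12 → 20 → 30

Answer: 30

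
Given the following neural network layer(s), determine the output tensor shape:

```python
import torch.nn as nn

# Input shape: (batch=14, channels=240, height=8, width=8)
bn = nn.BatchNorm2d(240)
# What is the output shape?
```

Input: (14, 240, 8, 8) -> Output: (14, 240, 8, 8)

Answer: (14, 240, 8, 8)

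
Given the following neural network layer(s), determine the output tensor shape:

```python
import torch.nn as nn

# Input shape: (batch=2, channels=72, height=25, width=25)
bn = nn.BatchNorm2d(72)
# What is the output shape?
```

Input: (2, 72, 25, 25) -> Output: (2, 72, 25, 25)

Answer: (2, 72, 25, 25)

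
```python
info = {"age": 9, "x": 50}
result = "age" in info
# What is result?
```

Trace:
`info = {"age": 9, "x": 50}` → info = {'age': 9, 'x': 50}
`result = "age" in info` → result = True
So result = True

Answer: True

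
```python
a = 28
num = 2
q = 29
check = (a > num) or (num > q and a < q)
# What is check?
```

Trace:
`a = 28` → a = 28
`num = 2` → num = 2
`q = 29` → q = 29
`check = (a > num) or (num > q and a < q)` → check = True
So check = True

Answer: True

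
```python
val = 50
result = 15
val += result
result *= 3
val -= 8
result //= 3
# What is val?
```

Trace:
`val = 50` → val = 50
`result = 15` → result = 15
`val += result` → val = 65
`result *= 3` → result = 45
`val -= 8` → val = 57
`result //= 3` → result = 15
So val = 57

Answer: 57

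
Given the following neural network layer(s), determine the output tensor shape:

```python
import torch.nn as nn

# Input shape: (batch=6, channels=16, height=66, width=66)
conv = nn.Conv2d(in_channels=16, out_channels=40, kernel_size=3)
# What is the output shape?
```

Input: (6, 16, 66, 66) -> Output: (6, 40, 64, 64)

Answer: (6, 40, 64, 64)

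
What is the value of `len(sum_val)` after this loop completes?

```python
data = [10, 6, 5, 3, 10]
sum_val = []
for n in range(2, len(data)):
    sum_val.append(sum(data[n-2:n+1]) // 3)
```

Number of 3-element averages
`sum_val` takes the values: [] → [7] → [7, 4] → [7, 4, 6]
So `len(sum_val)` = 3

Answer: 3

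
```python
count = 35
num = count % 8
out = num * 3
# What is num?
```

Trace:
`count = 35` → count = 35
`num = count % 8` → num = 3
`out = num * 3` → out = 9
So num = 3

Answer: 3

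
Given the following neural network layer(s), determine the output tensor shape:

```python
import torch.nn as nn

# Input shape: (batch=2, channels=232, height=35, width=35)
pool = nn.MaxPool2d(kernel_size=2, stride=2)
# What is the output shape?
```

Input: (2, 232, 35, 35) -> Output: (2, 232, 17, 17)

Answer: (2, 232, 17, 17)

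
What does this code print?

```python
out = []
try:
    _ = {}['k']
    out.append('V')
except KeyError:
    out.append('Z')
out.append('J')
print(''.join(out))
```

Execution trace: 'Z' (except KeyError) → 'J' (after the try/except). Output: ZJ

Answer: ZJ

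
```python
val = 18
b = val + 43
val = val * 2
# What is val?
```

Trace:
`val = 18` → val = 18
`b = val + 43` → b = 61
`val = val * 2` → val = 36
So val = 36

Answer: 36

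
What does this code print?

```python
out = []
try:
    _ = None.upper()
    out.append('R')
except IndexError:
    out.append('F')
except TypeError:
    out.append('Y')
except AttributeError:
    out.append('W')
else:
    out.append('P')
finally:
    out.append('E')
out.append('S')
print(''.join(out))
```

Execution trace: 'W' (except AttributeError) → 'E' (finally) → 'S' (after the try/except). Output: WES

Answer: WES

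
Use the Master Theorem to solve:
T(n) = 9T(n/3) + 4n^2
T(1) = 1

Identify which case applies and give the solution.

a=9, b=3, f(n)=4n^2. log_3(9) = 2. Since c=2 = 2, Case 2 applies: T(n) = Θ(n^log_b(a) · log n) = O(n^2 log n).

Answer: O(n^2 log n) - Case 2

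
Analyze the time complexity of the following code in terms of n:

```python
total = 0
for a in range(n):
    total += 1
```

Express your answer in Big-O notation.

Each loop level contributes: n. Multiplying the contributions gives O(n).

Answer: O(n)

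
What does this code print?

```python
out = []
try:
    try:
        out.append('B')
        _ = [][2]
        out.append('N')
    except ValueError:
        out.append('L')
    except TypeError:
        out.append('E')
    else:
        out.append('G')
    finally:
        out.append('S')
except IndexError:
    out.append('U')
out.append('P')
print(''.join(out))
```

Execution trace: 'B' (try body) → 'S' (finally) → 'U' (outer except IndexError) → 'P' (after the try/except). Output: BSUP

Answer: BSUP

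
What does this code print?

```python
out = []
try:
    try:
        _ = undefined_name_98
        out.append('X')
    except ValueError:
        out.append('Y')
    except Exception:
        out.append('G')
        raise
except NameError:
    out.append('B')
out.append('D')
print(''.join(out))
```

Execution trace: 'G' (inner except Exception) → 'B' (outer except NameError) → 'D' (after the try/except). Output: GBD

Answer: GBD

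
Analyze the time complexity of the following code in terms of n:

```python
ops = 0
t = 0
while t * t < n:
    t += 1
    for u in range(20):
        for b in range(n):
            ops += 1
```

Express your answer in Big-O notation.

Each loop level contributes: √n × 1 × n. Multiplying the contributions gives O(n√n).

Answer: O(n√n)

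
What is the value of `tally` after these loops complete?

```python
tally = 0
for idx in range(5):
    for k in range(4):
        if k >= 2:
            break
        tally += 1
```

Inner breaks at 2, outer runs 5 times
`tally` takes the values: 0 → 1 → 2 → 3 → 4 → 5 → 6 → 7 → 8 → 9 → 10

Answer: 10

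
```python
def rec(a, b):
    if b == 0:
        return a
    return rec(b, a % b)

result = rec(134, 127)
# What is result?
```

rec(134, 127) -> rec(127, 7) -> rec(7, 1) -> rec(1, 0) -> 1

Answer: 1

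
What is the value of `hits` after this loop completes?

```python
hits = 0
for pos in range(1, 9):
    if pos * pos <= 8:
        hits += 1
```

Count numbers where pos² ≤ 8
`hits` takes the values: 0 → 1 → 2

Answer: 2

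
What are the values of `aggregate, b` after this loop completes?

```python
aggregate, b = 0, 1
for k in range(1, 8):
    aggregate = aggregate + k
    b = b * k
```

Sum and factorial of 1 to 7
`aggregate, b` takes the values: (0, 1) → (1, 1) → (3, 1) → (3, 2) → (6, 2) → (6, 6) → (10, 6) → (10, 24) → (15, 24) → (15, 120) → (21, 120) → (21, 720) → (28, 720) → (28, 5040)

Answer: 28, 5040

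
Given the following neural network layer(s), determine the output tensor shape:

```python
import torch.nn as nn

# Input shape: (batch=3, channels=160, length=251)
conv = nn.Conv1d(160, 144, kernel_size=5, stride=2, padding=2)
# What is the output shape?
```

Input: (3, 160, 251) -> Output: (3, 144, 126)

Answer: (3, 144, 126)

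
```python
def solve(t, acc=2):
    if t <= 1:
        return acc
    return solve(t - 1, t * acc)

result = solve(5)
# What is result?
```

Accumulator trace (n, acc): (5, 2) -> (4, 10) -> (3, 40) -> (2, 120) -> (1, 240) -> return 240

Answer: 240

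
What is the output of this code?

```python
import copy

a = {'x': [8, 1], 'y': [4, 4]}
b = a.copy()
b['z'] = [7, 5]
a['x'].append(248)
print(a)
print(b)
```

Key concept: shallow copy of dict with mutable values.
Step by step:
`a = {'x': [8, 1], 'y': [4, 4]}` → a = {'x': [8, 1], 'y': [4, 4]}
`b = a.copy()` → b = {'x': [8, 1], 'y': [4, 4]}
`b['z'] = [7, 5]` → b = {'x': [8, 1], 'y': [4, 4], 'z': [7, 5]}
`a['x'].append(248)` → a = {'x': [8, 1, 248], 'y': [4, 4]}; b = {'x': [8, 1, 248], 'y': [4, 4], 'z': [7, 5]}
`print(a)` → prints {'x': [8, 1, 248], 'y': [4, 4]}
`print(b)` → prints {'x': [8, 1, 248], 'y': [4, 4], 'z': [7, 5]}

Answer:
{'x': [8, 1, 248], 'y': [4, 4]}
{'x': [8, 1, 248], 'y': [4, 4], 'z': [7, 5]}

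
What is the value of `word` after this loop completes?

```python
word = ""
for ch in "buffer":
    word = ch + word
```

Reverse 'buffer'
`word` takes the values: "" → "b" → "ub" → "fub" → "ffub" → "effub" → "reffub"

Answer: "reffub"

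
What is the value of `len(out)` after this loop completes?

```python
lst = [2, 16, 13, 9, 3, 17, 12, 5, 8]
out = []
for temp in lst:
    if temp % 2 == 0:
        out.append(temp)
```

Count even numbers in [2, 16, 13, 9, 3, 17, 12, 5, 8]
`out` takes the values: [] → [2] → [2, 16] → [2, 16, 12] → [2, 16, 12, 8]
So `len(out)` = 4

Answer: 4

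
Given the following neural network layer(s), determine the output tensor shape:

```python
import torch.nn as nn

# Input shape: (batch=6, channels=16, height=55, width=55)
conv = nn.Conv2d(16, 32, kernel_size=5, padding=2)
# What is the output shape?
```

Input: (6, 16, 55, 55) -> Output: (6, 32, 55, 55)

Answer: (6, 32, 55, 55)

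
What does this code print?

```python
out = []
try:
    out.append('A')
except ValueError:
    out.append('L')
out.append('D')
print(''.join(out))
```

Execution trace: 'A' (try body, no exception) → 'D' (after the try/except). Output: AD

Answer: AD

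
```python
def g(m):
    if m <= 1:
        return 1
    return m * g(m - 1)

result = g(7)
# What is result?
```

g(7) = 7 * 6 * 5 * 4 * 3 * 2 * 1 = 5040

Answer: 5040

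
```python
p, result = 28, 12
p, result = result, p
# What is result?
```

Trace:
`p, result = 28, 12` → p = 28; result = 12
`p, result = result, p` → p = 12; result = 28
So result = 28

Answer: 28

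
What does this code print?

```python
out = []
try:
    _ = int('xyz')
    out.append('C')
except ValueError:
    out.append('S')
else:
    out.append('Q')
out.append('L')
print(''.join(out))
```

Execution trace: 'S' (except ValueError) → 'L' (after the try/except). Output: SL

Answer: SL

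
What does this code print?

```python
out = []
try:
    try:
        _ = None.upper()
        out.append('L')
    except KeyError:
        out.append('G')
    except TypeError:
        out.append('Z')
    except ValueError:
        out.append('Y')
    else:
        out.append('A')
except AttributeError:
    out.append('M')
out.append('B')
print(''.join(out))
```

Execution trace: 'M' (outer except AttributeError) → 'B' (after the try/except). Output: MB

Answer: MB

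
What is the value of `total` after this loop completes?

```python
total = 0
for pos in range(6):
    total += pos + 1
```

Start at 0, add 1 to 6 = 21
`total` takes the values: 0 → 1 → 3 → 6 → 10 → 15 → 21

Answer: 21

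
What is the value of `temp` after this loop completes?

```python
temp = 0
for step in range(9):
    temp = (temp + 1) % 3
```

Increment mod 3, 9 times = 0
`temp` takes the values: 0 → 1 → 2 → 0 → 1 → 2 → 0 → 1 → 2 → 0

Answer: 0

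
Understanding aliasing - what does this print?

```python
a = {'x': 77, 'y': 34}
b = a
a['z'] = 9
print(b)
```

Key concept: dict aliasing.
Step by step:
`a = {'x': 77, 'y': 34}` → a = {'x': 77, 'y': 34}
`b = a` → b = {'x': 77, 'y': 34} (same object as a)
`a['z'] = 9` → a = {'x': 77, 'y': 34, 'z': 9} (same object as b); b = {'x': 77, 'y': 34, 'z': 9} (same object as a)
`print(b)` → prints {'x': 77, 'y': 34, 'z': 9}

Answer: {'x': 77, 'y': 34, 'z': 9}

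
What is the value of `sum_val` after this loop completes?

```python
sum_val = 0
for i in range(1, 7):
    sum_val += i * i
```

Sum of squares 1² to 6² = 91
`sum_val` takes the values: 0 → 1 → 5 → 14 → 30 → 55 → 91

Answer: 91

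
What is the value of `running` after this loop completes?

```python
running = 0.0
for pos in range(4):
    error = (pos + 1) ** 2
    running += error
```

Sum of squared losses 1² + 2² + ... + 4²
`running` takes the values: 0.0 → 1.0 → 5.0 → 14.0 → 30.0

Answer: 30.0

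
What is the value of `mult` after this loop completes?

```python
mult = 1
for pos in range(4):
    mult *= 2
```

2^4 = 16
`mult` takes the values: 1 → 2 → 4 → 8 → 16

Answer: 16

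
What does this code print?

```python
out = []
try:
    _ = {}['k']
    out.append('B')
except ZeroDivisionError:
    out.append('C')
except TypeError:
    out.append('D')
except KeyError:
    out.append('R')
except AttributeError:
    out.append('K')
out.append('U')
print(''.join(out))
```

Execution trace: 'R' (except KeyError) → 'U' (after the try/except). Output: RU

Answer: RU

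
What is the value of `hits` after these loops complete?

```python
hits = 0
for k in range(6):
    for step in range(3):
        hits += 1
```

6 * 3 = 18
`hits` takes the values: 0 → 1 → 2 → 3 → 4 → 5 → 6 → 7 → 8 → 9 → 10 → 11 → 12 → 13 → 14 → 15 → 16 → 17 → 18

Answer: 18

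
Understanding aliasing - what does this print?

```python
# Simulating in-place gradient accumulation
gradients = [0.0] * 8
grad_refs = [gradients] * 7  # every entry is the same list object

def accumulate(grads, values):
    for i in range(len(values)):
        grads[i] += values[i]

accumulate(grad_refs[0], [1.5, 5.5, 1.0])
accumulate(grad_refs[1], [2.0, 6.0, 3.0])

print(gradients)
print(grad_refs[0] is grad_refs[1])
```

Key concept: gradient accumulation aliasing.
Step by step:
`gradients = [0.0] * 8` → gradients = [0.0, 0.0, 0.0, 0.0, 0.0, 0.0, 0.0, 0.0]
`grad_refs = [gradients] * 7` → grad_refs = [[0.0, 0.0, 0.0, 0.0, 0.0, 0.0, 0.0, 0.0], [0.0, 0.0, 0.0, 0.0, 0.0, 0.0, 0.0, 0.0], [0.0, 0.0, 0.0, 0.0, 0.0, 0.0, 0.0, 0.0], [0.0, 0.0, 0.0, 0.0, 0.0, 0.0, 0.0, 0.0], [0.0, 0.0, 0.0, 0.0, 0.0, 0.0, 0.0, 0.0], [0.0, 0.0, 0.0, 0.0, 0.0, 0.0, 0.0, 0.0], [0.0, 0.0, 0.0, 0.0, 0.0, 0.0, 0.0, 0.0]]
`accumulate(grad_refs[0], [1.5, 5.5, 1.0])` → gradients = [1.5, 5.5, 1.0, 0.0, 0.0, 0.0, 0.0, 0.0]; grad_refs = [[1.5, 5.5, 1.0, 0.0, 0.0, 0.0, 0.0, 0.0], [1.5, 5.5, 1.0, 0.0, 0.0, 0.0, 0.0, 0.0], [1.5, 5.5, 1.0, 0.0, 0.0, 0.0, 0.0, 0.0], [1.5, 5.5, 1.0, 0.0, 0.0, 0.0, 0.0, 0.0], [1.5, 5.5, 1.0, 0.0, 0.0, 0.0, 0.0, 0.0], [1.5, 5.5, 1.0, 0.0, 0.0, 0.0, 0.0, 0.0], [1.5, 5.5, 1.0, 0.0, 0.0, 0.0, 0.0, 0.0]]
`accumulate(grad_refs[1], [2.0, 6.0, 3.0])` → gradients = [3.5, 11.5, 4.0, 0.0, 0.0, 0.0, 0.0, 0.0]; grad_refs = [[3.5, 11.5, 4.0, 0.0, 0.0, 0.0, 0.0, 0.0], [3.5, 11.5, 4.0, 0.0, 0.0, 0.0, 0.0, 0.0], [3.5, 11.5, 4.0, 0.0, 0.0, 0.0, 0.0, 0.0], [3.5, 11.5, 4.0, 0.0, 0.0, 0.0, 0.0, 0.0], [3.5, 11.5, 4.0, 0.0, 0.0, 0.0, 0.0, 0.0], [3.5, 11.5, 4.0, 0.0, 0.0, 0.0, 0.0, 0.0], [3.5, 11.5, 4.0, 0.0, 0.0, 0.0, 0.0, 0.0]]
`print(gradients)` → prints [3.5, 11.5, 4.0, 0.0, 0.0, 0.0, 0.0, 0.0]
`print(grad_refs[0] is grad_refs[1])` → prints True

Answer:
[3.5, 11.5, 4.0, 0.0, 0.0, 0.0, 0.0, 0.0]
True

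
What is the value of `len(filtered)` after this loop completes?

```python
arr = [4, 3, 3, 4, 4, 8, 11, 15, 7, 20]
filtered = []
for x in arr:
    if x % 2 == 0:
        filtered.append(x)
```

Count even numbers in [4, 3, 3, 4, 4, 8, 11, 15, 7, 20]
`filtered` takes the values: [] → [4] → [4, 4] → [4, 4, 4] → [4, 4, 4, 8] → [4, 4, 4, 8, 20]
So `len(filtered)` = 5

Answer: 5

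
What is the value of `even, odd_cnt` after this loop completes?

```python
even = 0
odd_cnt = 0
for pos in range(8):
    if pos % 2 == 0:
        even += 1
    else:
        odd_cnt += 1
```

Count evens and odds in range(8)
`even, odd_cnt` takes the values: (0, 0) → (1, 0) → (1, 1) → (2, 1) → (2, 2) → (3, 2) → (3, 3) → (4, 3) → (4, 4)

Answer: 4, 4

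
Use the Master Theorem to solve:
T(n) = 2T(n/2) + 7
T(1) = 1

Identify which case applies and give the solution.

a=2, b=2, f(n)=7. log_2(2) = 1. Since c=0 < 1, Case 1 applies: T(n) = Θ(n^log_b(a)) = O(n).

Answer: O(n) - Case 1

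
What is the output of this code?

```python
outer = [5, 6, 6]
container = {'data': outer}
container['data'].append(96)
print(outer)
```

Key concept: dict holds reference to list.
Step by step:
`outer = [5, 6, 6]` → outer = [5, 6, 6]
`container = {'data': outer}` → container = {'data': [5, 6, 6]}
`container['data'].append(96)` → outer = [5, 6, 6, 96]; container = {'data': [5, 6, 6, 96]}
`print(outer)` → prints [5, 6, 6, 96]

Answer: [5, 6, 6, 96]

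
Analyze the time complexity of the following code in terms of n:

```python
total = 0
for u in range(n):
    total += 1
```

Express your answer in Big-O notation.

Each loop level contributes: n. Multiplying the contributions gives O(n).

Answer: O(n)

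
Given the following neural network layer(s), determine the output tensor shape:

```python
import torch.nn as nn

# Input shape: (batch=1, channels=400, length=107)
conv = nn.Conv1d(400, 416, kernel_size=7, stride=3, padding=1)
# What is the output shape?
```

Input: (1, 400, 107) -> Output: (1, 416, 35)

Answer: (1, 416, 35)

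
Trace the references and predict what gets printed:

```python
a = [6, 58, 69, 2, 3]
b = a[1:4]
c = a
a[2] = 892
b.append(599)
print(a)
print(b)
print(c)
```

Key concept: slice vs alias.
Step by step:
`a = [6, 58, 69, 2, 3]` → a = [6, 58, 69, 2, 3]
`b = a[1:4]` → b = [58, 69, 2]
`c = a` → c = [6, 58, 69, 2, 3] (same object as a)
`a[2] = 892` → a = [6, 58, 892, 2, 3] (same object as c); c = [6, 58, 892, 2, 3] (same object as a)
`b.append(599)` → b = [58, 69, 2, 599]
`print(a)` → prints [6, 58, 892, 2, 3]
`print(b)` → prints [58, 69, 2, 599]
`print(c)` → prints [6, 58, 892, 2, 3]

Answer:
[6, 58, 892, 2, 3]
[58, 69, 2, 599]
[6, 58, 892, 2, 3]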